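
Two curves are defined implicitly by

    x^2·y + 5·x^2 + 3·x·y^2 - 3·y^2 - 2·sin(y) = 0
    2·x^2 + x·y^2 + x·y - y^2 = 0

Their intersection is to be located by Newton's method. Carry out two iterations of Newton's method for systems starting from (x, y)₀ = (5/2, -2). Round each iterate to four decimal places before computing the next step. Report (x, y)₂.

At (5/2, -2): F = (38.568595, 13.5000).
Jacobian J = [[2·x·y + 10·x + 3·y^2, x^2 + 6·x·y - 6·y - 2·cos(y)], [4·x + y^2 + y, 2·x·y + x - 2·y]].
At the point, J = [[27.0000, -10.917706], [12.0000, -3.5000]] (det J = 36.512476).
Solving J·Δ = −F gives Δ = (-0.3396, 2.6929).
Then the next iterate is (x, y)₁ = (2.1604, 0.6929).
Round to (2.1604, 0.6929) and repeat: F = (26.964451, 11.388718), J = [[26.038214, 7.952781], [9.814610, 3.768482]].
Δ = (-0.5502, -1.5892), so (x, y)₂ = (1.6102, -0.8963).

(1.6102, -0.8963)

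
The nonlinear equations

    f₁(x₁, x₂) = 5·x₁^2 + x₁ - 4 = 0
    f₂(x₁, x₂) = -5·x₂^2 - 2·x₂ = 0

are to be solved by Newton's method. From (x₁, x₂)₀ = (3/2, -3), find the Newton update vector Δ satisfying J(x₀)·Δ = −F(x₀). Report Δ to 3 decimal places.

At (3/2, -3): F = (8.750, -39.000).
Jacobian J = [[10·x₁ + 1, 0], [0, -10·x₂ - 2]].
At the point, J = [[16.000, 0.000], [0.000, 28.000]] (det J = 448.000).
Solving J·Δ = −F gives Δ = (-0.547, 1.393).

(-0.547, 1.393)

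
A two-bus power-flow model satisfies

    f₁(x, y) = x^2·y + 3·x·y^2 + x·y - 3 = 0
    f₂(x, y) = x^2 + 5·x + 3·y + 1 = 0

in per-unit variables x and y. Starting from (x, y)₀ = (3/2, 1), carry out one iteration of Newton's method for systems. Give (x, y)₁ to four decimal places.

(-0.4699, 1.6698)

At (3/2, 1): F = (5.2500, 13.7500).
Jacobian J = [[2·x·y + 3·y^2 + y, x^2 + 6·x·y + x], [2·x + 5, 3]].
At the point, J = [[7.0000, 12.7500], [8.0000, 3.0000]] (det J = -81.0000).
Solving J·Δ = −F gives Δ = (-1.9699, 0.6698).
Then the next iterate is (x, y)₁ = (-0.4699, 1.6698).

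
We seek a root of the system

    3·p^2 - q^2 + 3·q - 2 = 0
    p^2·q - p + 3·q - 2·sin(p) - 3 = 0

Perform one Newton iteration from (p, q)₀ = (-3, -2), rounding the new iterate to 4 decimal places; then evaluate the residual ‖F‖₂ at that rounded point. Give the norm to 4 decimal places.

At (-3, -2): F = (15.0000, -23.717760).
Jacobian J = [[6·p, -2·q + 3], [2·p·q - 2·cos(p) - 1, p^2 + 3]].
At the point, J = [[-18.0000, 7.0000], [12.979985, 12.0000]] (det J = -306.859895).
Solving J·Δ = −F gives Δ = (1.1276, 0.7568).
Then the next iterate is (p, q)₁ = (-1.8724, -1.2432).
Re-evaluating at (-1.8724, -1.2432): F = (3.242499, -7.305990), so ‖F‖₂ = 7.9932.

7.9932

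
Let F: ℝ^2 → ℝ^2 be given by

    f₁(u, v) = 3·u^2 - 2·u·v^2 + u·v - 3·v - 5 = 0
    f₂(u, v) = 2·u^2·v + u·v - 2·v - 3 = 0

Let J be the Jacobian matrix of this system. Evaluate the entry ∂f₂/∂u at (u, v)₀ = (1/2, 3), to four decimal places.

9.0000

∂f₂/∂u = 4·u·v + v.
At (1/2, 3) this is 9.0000.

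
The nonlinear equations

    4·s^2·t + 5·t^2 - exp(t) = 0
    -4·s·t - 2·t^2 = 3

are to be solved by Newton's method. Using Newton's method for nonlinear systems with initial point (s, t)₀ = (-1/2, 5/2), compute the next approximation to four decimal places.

(-0.3742, 1.0302)

At (-1/2, 5/2): F = (21.567506, -10.5000).
Jacobian J = [[8·s·t, 4·s^2 + 10·t - exp(t)], [-4·t, -4·s - 4·t]].
At the point, J = [[-10.0000, 13.817506], [-10.0000, -8.0000]] (det J = 218.175060).
Solving J·Δ = −F gives Δ = (0.1258, -1.4698).
Then the next iterate is (s, t)₁ = (-0.3742, 1.0302).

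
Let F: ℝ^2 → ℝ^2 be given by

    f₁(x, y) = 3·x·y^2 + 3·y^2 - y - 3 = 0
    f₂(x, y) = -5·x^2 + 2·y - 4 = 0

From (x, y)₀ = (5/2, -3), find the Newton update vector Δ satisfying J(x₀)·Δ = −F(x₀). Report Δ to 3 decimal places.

(-1.585, 0.808)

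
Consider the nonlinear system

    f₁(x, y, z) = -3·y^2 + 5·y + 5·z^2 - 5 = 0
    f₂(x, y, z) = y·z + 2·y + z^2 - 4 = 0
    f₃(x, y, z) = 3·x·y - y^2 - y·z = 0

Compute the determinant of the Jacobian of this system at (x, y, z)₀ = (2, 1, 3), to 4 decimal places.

J = [[0, -6·y + 5, 10·z], [0, z + 2, y + 2·z], [3·y, 3·x - 2·y - z, -y]].
At the point, J = [[0.0000, -1.0000, 30.0000], [0.0000, 5.0000, 7.0000], [3.0000, 1.0000, -1.0000]].
det J = -471.0000.

-471.0000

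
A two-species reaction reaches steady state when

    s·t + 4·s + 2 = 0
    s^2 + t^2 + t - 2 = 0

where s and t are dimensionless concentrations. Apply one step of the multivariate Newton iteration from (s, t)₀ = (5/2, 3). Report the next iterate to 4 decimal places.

At (5/2, 3): F = (19.5000, 16.2500).
Jacobian J = [[t + 4, s], [2·s, 2·t + 1]].
At the point, J = [[7.0000, 2.5000], [5.0000, 7.0000]] (det J = 36.5000).
Solving J·Δ = −F gives Δ = (-2.6267, -0.4452).
Then the next iterate is (s, t)₁ = (-0.1267, 2.5548).

(-0.1267, 2.5548)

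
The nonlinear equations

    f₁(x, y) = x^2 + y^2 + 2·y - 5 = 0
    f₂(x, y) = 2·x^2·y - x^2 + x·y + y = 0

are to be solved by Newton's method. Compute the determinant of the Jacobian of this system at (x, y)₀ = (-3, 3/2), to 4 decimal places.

J = [[2·x, 2·y + 2], [4·x·y - 2·x + y, 2·x^2 + x + 1]].
At the point, J = [[-6.0000, 5.0000], [-10.5000, 16.0000]].
det J = -43.5000.

-43.5000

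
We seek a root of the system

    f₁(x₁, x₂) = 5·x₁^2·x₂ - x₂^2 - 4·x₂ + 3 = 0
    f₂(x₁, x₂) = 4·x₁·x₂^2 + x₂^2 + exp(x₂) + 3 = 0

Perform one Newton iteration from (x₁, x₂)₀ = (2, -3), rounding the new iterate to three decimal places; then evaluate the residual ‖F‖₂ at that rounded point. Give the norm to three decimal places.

At (2, -3): F = (-54.000, 84.04979).
Jacobian J = [[10·x₁·x₂, 5·x₁^2 - 2·x₂ - 4], [4·x₂^2, 8·x₁·x₂ + 2·x₂ + exp(x₂)]].
At the point, J = [[-60.000, 22.000], [36.000, -53.95021]] (det J = 2445.01278).
Solving J·Δ = −F gives Δ = (-0.435, 1.267).
Then the next iterate is (x₁, x₂)₁ = (1.565, -1.733).
Re-evaluating at (1.565, -1.733): F = (-14.29382, 24.98063), so ‖F‖₂ = 28.781.

28.781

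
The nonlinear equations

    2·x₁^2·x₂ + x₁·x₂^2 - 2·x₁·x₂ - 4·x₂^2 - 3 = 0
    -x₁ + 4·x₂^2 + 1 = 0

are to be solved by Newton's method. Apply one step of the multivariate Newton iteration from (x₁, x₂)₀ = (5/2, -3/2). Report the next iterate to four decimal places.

At (5/2, -3/2): F = (-17.6250, 7.5000).
Jacobian J = [[4·x₁·x₂ + x₂^2 - 2·x₂, 2·x₁^2 + 2·x₁·x₂ - 2·x₁ - 8·x₂], [-1, 8·x₂]].
At the point, J = [[-9.7500, 12.0000], [-1.0000, -12.0000]] (det J = 129.0000).
Solving J·Δ = −F gives Δ = (-0.9419, 0.7035).
Then the next iterate is (x₁, x₂)₁ = (1.5581, -0.7965).

(1.5581, -0.7965)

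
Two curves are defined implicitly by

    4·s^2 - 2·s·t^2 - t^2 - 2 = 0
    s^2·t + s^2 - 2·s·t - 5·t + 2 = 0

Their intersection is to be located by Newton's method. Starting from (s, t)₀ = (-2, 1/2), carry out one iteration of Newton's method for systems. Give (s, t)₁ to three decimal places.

At (-2, 1/2): F = (14.750, 7.500).
Jacobian J = [[8·s - 2·t^2, -4·s·t - 2·t], [2·s·t + 2·s - 2·t, s^2 - 2·s - 5]].
At the point, J = [[-16.500, 3.000], [-7.000, 3.000]] (det J = -28.500).
Solving J·Δ = −F gives Δ = (0.763, -0.719).
Then the next iterate is (s, t)₁ = (-1.237, -0.219).

(-1.237, -0.219)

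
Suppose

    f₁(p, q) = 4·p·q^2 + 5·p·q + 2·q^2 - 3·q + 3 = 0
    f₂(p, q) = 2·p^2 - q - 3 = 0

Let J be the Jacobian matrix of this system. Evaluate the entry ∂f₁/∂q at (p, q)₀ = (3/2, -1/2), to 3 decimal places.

-3.500

∂f₁/∂q = 8·p·q + 5·p + 4·q - 3.
At (3/2, -1/2) this is -3.500.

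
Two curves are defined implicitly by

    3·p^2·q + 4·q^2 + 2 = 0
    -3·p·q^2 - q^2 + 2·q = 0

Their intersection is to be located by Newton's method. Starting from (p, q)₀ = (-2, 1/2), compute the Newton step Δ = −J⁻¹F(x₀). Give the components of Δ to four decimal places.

At (-2, 1/2): F = (9.0000, 2.2500).
Jacobian J = [[6·p·q, 3·p^2 + 8·q], [-3·q^2, -6·p·q - 2·q + 2]].
At the point, J = [[-6.0000, 16.0000], [-0.7500, 7.0000]] (det J = -30.0000).
Solving J·Δ = −F gives Δ = (0.9000, -0.2250).

(0.9000, -0.2250)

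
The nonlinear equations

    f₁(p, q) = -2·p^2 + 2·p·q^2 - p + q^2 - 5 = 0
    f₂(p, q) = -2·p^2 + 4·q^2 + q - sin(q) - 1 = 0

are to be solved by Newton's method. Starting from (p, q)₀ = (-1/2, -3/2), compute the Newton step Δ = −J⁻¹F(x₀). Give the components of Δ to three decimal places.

At (-1/2, -3/2): F = (-5.000, 6.99749).
Jacobian J = [[-4·p + 2·q^2 - 1, 4·p·q + 2·q], [-4·p, 8·q - cos(q) + 1]].
At the point, J = [[5.500, 0.000], [2.000, -11.07074]] (det J = -60.88905).
Solving J·Δ = −F gives Δ = (0.909, 0.796).

(0.909, 0.796)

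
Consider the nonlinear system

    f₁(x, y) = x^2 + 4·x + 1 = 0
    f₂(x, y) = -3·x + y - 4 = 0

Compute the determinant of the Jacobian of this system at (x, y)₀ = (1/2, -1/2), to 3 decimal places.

5.000

J = [[2·x + 4, 0], [-3, 1]].
At the point, J = [[5.000, 0.000], [-3.000, 1.000]].
det J = 5.000.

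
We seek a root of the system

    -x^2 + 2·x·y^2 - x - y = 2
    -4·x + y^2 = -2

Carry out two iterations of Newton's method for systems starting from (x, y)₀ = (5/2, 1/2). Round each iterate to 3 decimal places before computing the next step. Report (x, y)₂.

(0.011, -3.790)

At (5/2, 1/2): F = (-10.000, -7.750).
Jacobian J = [[-2·x + 2·y^2 - 1, 4·x·y - 1], [-4, 2·y]].
At the point, J = [[-5.500, 4.000], [-4.000, 1.000]] (det J = 10.500).
Solving J·Δ = −F gives Δ = (-2.000, -0.250).
Then the next iterate is (x, y)₁ = (0.500, 0.250).
Round to (0.500, 0.250) and repeat: F = (-2.93750, 0.06250), J = [[-1.875, -0.500], [-4.000, 0.500]].
Δ = (-0.489, -4.040), so (x, y)₂ = (0.011, -3.790).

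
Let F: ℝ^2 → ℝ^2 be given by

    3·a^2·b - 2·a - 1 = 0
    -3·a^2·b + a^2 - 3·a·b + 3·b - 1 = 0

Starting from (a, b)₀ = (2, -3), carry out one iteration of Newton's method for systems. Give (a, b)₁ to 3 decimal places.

At (2, -3): F = (-41.000, 48.000).
Jacobian J = [[6·a·b - 2, 3·a^2], [-6·a·b + 2·a - 3·b, -3·a^2 - 3·a + 3]].
At the point, J = [[-38.000, 12.000], [49.000, -15.000]] (det J = -18.000).
Solving J·Δ = −F gives Δ = (2.167, 10.278).
Then the next iterate is (a, b)₁ = (4.167, 7.278).

(4.167, 7.278)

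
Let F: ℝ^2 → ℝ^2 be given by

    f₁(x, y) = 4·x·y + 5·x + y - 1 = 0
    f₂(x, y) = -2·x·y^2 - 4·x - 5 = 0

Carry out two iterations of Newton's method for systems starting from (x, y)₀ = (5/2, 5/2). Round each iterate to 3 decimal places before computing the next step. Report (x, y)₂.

(-0.741, 8.931)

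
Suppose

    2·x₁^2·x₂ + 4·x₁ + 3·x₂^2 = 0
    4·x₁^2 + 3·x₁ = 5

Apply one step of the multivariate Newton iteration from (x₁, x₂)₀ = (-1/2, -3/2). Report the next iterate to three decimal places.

At (-1/2, -3/2): F = (4.000, -5.500).
Jacobian J = [[4·x₁·x₂ + 4, 2·x₁^2 + 6·x₂], [8·x₁ + 3, 0]].
At the point, J = [[7.000, -8.500], [-1.000, 0.000]] (det J = -8.500).
Solving J·Δ = −F gives Δ = (-5.500, -4.059).
Then the next iterate is (x₁, x₂)₁ = (-6.000, -5.559).

(-6.000, -5.559)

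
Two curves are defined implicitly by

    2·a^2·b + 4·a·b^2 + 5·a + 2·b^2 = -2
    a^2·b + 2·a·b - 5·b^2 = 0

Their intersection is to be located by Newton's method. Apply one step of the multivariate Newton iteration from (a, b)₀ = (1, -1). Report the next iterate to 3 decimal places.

At (1, -1): F = (11.000, -8.000).
Jacobian J = [[4·a·b + 4·b^2 + 5, 2·a^2 + 8·a·b + 4·b], [2·a·b + 2·b, a^2 + 2·a - 10·b]].
At the point, J = [[5.000, -10.000], [-4.000, 13.000]] (det J = 25.000).
Solving J·Δ = −F gives Δ = (-2.520, -0.160).
Then the next iterate is (a, b)₁ = (-1.520, -1.160).

(-1.520, -1.160)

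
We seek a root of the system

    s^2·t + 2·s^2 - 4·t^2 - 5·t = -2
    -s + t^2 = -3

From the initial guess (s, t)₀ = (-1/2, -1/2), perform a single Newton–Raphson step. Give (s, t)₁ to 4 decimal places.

(0.9167, 1.8333)

At (-1/2, -1/2): F = (3.8750, 3.7500).
Jacobian J = [[2·s·t + 4·s, s^2 - 8·t - 5], [-1, 2·t]].
At the point, J = [[-1.5000, -0.7500], [-1.0000, -1.0000]] (det J = 0.7500).
Solving J·Δ = −F gives Δ = (1.4167, 2.3333).
Then the next iterate is (s, t)₁ = (0.9167, 1.8333).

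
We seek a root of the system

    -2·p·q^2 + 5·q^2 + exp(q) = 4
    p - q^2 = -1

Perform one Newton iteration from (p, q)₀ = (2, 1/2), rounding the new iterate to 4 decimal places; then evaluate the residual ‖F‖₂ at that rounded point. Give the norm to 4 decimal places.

2.4043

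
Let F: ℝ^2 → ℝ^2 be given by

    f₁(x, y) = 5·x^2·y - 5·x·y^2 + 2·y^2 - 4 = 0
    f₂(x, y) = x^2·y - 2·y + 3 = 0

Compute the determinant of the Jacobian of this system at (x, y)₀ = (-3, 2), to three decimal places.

J = [[10·x·y - 5·y^2, 5·x^2 - 10·x·y + 4·y], [2·x·y, x^2 - 2]].
At the point, J = [[-80.000, 113.000], [-12.000, 7.000]].
det J = 796.000.

796.000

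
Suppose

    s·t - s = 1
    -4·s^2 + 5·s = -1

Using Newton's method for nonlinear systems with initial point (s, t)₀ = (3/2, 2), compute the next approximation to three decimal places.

At (3/2, 2): F = (0.500, -0.500).
Jacobian J = [[t - 1, s], [-8·s + 5, 0]].
At the point, J = [[1.000, 1.500], [-7.000, 0.000]] (det J = 10.500).
Solving J·Δ = −F gives Δ = (-0.071, -0.286).
Then the next iterate is (s, t)₁ = (1.429, 1.714).

(1.429, 1.714)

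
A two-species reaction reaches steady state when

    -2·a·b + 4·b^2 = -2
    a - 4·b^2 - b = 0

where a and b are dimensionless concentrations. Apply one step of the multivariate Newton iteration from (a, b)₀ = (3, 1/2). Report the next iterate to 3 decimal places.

At (3, 1/2): F = (0.000, 1.500).
Jacobian J = [[-2·b, -2·a + 8·b], [1, -8·b - 1]].
At the point, J = [[-1.000, -2.000], [1.000, -5.000]] (det J = 7.000).
Solving J·Δ = −F gives Δ = (-0.429, 0.214).
Then the next iterate is (a, b)₁ = (2.571, 0.714).

(2.571, 0.714)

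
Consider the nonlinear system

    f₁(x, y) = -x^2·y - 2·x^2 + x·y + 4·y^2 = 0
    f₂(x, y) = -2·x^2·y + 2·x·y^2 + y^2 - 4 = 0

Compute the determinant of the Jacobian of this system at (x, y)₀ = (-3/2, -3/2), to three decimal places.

-70.875

J = [[-2·x·y - 4·x + y, -x^2 + x + 8·y], [-4·x·y + 2·y^2, -2·x^2 + 4·x·y + 2·y]].
At the point, J = [[0.000, -15.750], [-4.500, 1.500]].
det J = -70.875.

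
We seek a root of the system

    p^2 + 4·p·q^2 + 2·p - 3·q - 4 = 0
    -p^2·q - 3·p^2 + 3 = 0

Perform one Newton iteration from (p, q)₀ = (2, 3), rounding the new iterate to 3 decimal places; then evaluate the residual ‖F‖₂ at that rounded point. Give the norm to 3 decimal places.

At (2, 3): F = (67.000, -21.000).
Jacobian J = [[2·p + 4·q^2 + 2, 8·p·q - 3], [-2·p·q - 6·p, -p^2]].
At the point, J = [[42.000, 45.000], [-24.000, -4.000]] (det J = 912.000).
Solving J·Δ = −F gives Δ = (-0.742, -0.796).
Then the next iterate is (p, q)₁ = (1.258, 2.204).
Re-evaluating at (1.258, 2.204): F = (17.93009, -5.23566), so ‖F‖₂ = 18.679.

18.679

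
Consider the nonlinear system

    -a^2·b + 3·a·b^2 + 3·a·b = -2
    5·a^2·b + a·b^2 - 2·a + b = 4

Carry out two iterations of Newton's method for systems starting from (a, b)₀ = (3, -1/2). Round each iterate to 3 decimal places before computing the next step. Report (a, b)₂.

(0.784, 0.937)

At (3, -1/2): F = (4.250, -32.250).
Jacobian J = [[-2·a·b + 3·b^2 + 3·b, -a^2 + 6·a·b + 3·a], [10·a·b + b^2 - 2, 5·a^2 + 2·a·b + 1]].
At the point, J = [[2.250, -9.000], [-16.750, 43.000]] (det J = -54.000).
Solving J·Δ = −F gives Δ = (-1.991, -0.025).
Then the next iterate is (a, b)₁ = (1.009, -0.525).
Round to (1.009, -0.525) and repeat: F = (1.77963, -8.93736), J = [[0.31132, -1.16943], [-7.02163, 5.03095]].
Δ = (-0.225, 1.462), so (a, b)₂ = (0.784, 0.937).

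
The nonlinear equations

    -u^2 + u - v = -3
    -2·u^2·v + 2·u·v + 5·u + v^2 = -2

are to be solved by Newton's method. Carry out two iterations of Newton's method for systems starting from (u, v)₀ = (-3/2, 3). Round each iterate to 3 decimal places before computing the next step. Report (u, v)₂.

At (-3/2, 3): F = (-3.750, -19.000).
Jacobian J = [[-2·u + 1, -1], [-4·u·v + 2·v + 5, -2·u^2 + 2·u + 2·v]].
At the point, J = [[4.000, -1.000], [29.000, -1.500]] (det J = 23.000).
Solving J·Δ = −F gives Δ = (0.582, -1.424).
Then the next iterate is (u, v)₁ = (-0.918, 1.576).
Round to (-0.918, 1.576) and repeat: F = (-0.33672, -5.65603), J = [[2.836, -1.000], [13.93907, -0.36945]].
Δ = (0.429, 0.880), so (u, v)₂ = (-0.489, 2.456).

(-0.489, 2.456)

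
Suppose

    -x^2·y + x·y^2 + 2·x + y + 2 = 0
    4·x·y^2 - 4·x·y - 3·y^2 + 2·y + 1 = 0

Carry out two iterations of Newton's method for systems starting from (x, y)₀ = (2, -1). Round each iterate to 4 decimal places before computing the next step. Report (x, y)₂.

(-0.2497, 0.6557)

At (2, -1): F = (11.0000, 12.0000).
Jacobian J = [[-2·x·y + y^2 + 2, -x^2 + 2·x·y + 1], [4·y^2 - 4·y, 8·x·y - 4·x - 6·y + 2]].
At the point, J = [[7.0000, -7.0000], [8.0000, -16.0000]] (det J = -56.0000).
Solving J·Δ = −F gives Δ = (-1.6429, -0.0714).
Then the next iterate is (x, y)₁ = (0.3571, -1.0714).
Round to (0.3571, -1.0714) and repeat: F = (2.189340, -1.416449), J = [[3.913092, 0.107286], [8.877192, 3.939224]].
Δ = (-0.6068, 1.7271), so (x, y)₂ = (-0.2497, 0.6557).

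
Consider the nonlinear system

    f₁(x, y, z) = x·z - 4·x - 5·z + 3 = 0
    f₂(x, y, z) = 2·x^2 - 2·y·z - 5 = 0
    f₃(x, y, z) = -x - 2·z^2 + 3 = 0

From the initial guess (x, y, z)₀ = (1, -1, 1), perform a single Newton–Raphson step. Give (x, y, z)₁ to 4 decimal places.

(-1.5000, -5.8750, 1.6250)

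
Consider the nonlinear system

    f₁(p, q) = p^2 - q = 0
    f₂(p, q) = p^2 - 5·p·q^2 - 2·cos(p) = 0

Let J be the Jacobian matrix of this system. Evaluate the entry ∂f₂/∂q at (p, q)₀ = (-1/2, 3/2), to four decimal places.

7.5000

∂f₂/∂q = -10·p·q.
At (-1/2, 3/2) this is 7.5000.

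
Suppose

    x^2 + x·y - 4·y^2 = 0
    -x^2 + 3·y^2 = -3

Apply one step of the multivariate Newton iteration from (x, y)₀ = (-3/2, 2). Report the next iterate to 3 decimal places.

(-2.046, 1.074)

At (-3/2, 2): F = (-16.750, 12.750).
Jacobian J = [[2·x + y, x - 8·y], [-2·x, 6·y]].
At the point, J = [[-1.000, -17.500], [3.000, 12.000]] (det J = 40.500).
Solving J·Δ = −F gives Δ = (-0.546, -0.926).
Then the next iterate is (x, y)₁ = (-2.046, 1.074).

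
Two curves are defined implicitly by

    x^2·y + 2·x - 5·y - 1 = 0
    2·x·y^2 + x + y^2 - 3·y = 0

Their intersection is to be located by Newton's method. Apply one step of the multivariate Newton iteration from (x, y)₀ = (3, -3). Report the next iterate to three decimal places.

(2.977, -1.343)

At (3, -3): F = (-7.000, 75.000).
Jacobian J = [[2·x·y + 2, x^2 - 5], [2·y^2 + 1, 4·x·y + 2·y - 3]].
At the point, J = [[-16.000, 4.000], [19.000, -45.000]] (det J = 644.000).
Solving J·Δ = −F gives Δ = (-0.023, 1.657).
Then the next iterate is (x, y)₁ = (2.977, -1.343).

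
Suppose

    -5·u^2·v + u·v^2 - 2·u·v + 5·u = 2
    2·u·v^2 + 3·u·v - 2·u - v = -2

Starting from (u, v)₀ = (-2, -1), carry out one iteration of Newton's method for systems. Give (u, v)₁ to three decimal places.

(0.292, -3.125)

At (-2, -1): F = (2.000, 9.000).
Jacobian J = [[-10·u·v + v^2 - 2·v + 5, -5·u^2 + 2·u·v - 2·u], [2·v^2 + 3·v - 2, 4·u·v + 3·u - 1]].
At the point, J = [[-12.000, -12.000], [-3.000, 1.000]] (det J = -48.000).
Solving J·Δ = −F gives Δ = (2.292, -2.125).
Then the next iterate is (u, v)₁ = (0.292, -3.125).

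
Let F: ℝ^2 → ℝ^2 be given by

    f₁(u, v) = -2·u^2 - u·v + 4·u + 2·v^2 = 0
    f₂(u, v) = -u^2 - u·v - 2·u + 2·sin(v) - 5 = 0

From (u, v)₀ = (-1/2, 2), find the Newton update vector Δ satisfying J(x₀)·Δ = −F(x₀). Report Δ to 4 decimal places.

(-0.4140, -0.5699)

At (-1/2, 2): F = (6.5000, -1.431405).
Jacobian J = [[-4·u - v + 4, -u + 4·v], [-2·u - v - 2, -u + 2·cos(v)]].
At the point, J = [[4.0000, 8.5000], [-3.0000, -0.332294]] (det J = 24.170825).
Solving J·Δ = −F gives Δ = (-0.4140, -0.5699).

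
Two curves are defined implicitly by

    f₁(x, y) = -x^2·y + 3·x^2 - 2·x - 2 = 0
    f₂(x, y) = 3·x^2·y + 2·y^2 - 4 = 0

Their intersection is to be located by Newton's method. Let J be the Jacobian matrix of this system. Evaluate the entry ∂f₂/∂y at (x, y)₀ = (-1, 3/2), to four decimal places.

9.0000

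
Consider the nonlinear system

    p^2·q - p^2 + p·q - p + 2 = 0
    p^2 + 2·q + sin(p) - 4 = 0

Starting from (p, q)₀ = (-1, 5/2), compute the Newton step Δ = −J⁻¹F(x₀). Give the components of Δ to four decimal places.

At (-1, 5/2): F = (2.0000, 1.158529).
Jacobian J = [[2·p·q - 2·p + q - 1, p^2 + p], [2·p + cos(p), 2]].
At the point, J = [[-1.5000, 0.0000], [-1.459698, 2.0000]] (det J = -3.0000).
Solving J·Δ = −F gives Δ = (1.3333, 0.3939).

(1.3333, 0.3939)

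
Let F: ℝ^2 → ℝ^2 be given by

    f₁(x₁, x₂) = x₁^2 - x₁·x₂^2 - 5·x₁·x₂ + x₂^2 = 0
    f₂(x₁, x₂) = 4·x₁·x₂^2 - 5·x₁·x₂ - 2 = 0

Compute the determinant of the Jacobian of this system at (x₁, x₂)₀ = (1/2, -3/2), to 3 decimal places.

J = [[2·x₁ - x₂^2 - 5·x₂, -2·x₁·x₂ - 5·x₁ + 2·x₂], [4·x₂^2 - 5·x₂, 8·x₁·x₂ - 5·x₁]].
At the point, J = [[6.250, -4.000], [16.500, -8.500]].
det J = 12.875.

12.875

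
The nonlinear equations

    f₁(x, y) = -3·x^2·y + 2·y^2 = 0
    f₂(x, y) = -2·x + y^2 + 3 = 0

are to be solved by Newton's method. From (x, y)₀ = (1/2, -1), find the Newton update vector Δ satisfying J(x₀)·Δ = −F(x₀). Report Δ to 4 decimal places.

At (1/2, -1): F = (2.7500, 3.0000).
Jacobian J = [[-6·x·y, -3·x^2 + 4·y], [-2, 2·y]].
At the point, J = [[3.0000, -4.7500], [-2.0000, -2.0000]] (det J = -15.5000).
Solving J·Δ = −F gives Δ = (0.5645, 0.9355).

(0.5645, 0.9355)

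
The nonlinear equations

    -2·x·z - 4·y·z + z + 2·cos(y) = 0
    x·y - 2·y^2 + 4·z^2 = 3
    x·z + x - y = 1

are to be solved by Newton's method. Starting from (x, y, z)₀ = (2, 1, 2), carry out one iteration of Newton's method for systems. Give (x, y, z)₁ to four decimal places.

(1.0765, 0.6266, 1.1985)

At (2, 1, 2): F = (-12.919395, 13.0000, 4.0000).
Jacobian J = [[-2·z, -4·z - 2·sin(y), -2·x - 4·y + 1], [y, x - 4·y, 8·z], [z + 1, -1, x]].
At the point, J = [[-4.0000, -9.682942, -7.0000], [1.0000, -2.0000, 16.0000], [3.0000, -1.0000, 2.0000]] (det J = -528.415331).
Solving J·Δ = −F gives Δ = (-0.9235, -0.3734, -0.8015).
Then the next iterate is (x, y, z)₁ = (1.0765, 0.6266, 1.1985).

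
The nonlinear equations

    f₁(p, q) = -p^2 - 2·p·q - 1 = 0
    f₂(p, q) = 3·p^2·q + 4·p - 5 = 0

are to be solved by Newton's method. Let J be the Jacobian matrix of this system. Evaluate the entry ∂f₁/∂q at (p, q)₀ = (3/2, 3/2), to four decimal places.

∂f₁/∂q = -2·p.
At (3/2, 3/2) this is -3.0000.

-3.0000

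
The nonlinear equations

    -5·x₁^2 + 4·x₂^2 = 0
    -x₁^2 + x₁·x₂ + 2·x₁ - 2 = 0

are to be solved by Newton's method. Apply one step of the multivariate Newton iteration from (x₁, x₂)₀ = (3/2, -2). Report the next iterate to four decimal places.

(0.6365, -0.8936)

At (3/2, -2): F = (4.7500, -4.2500).
Jacobian J = [[-10·x₁, 8·x₂], [-2·x₁ + x₂ + 2, x₁]].
At the point, J = [[-15.0000, -16.0000], [-3.0000, 1.5000]] (det J = -70.5000).
Solving J·Δ = −F gives Δ = (-0.8635, 1.1064).
Then the next iterate is (x₁, x₂)₁ = (0.6365, -0.8936).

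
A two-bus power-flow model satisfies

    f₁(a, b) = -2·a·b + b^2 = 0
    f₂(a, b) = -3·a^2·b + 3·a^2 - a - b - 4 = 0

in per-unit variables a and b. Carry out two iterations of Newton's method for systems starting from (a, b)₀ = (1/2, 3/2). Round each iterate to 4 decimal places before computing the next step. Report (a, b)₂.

(0.0386, -3.1088)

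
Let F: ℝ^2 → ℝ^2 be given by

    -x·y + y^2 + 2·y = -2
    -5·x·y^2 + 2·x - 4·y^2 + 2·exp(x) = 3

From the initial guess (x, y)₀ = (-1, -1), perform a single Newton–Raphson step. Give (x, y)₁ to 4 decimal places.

At (-1, -1): F = (0.0000, -3.264241).
Jacobian J = [[-y, -x + 2·y + 2], [-5·y^2 + 2·exp(x) + 2, -10·x·y - 8·y]].
At the point, J = [[1.0000, 1.0000], [-2.264241, -2.0000]] (det J = 0.264241).
Solving J·Δ = −F gives Δ = (-12.3533, 12.3533).
Then the next iterate is (x, y)₁ = (-13.3533, 11.3533).

(-13.3533, 11.3533)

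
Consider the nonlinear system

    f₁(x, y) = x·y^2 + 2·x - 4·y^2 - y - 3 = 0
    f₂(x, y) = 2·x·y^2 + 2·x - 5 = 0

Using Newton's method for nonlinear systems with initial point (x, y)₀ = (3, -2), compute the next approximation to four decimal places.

At (3, -2): F = (1.0000, 25.0000).
Jacobian J = [[y^2 + 2, 2·x·y - 8·y - 1], [2·y^2 + 2, 4·x·y]].
At the point, J = [[6.0000, 3.0000], [10.0000, -24.0000]] (det J = -174.0000).
Solving J·Δ = −F gives Δ = (-0.5690, 0.8046).
Then the next iterate is (x, y)₁ = (2.4310, -1.1954).

(2.4310, -1.1954)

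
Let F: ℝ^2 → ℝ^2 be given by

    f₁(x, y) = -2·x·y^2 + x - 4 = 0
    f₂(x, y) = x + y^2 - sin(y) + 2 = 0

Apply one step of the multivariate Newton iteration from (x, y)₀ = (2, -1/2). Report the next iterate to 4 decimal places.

At (2, -1/2): F = (-3.0000, 4.729426).
Jacobian J = [[-2·y^2 + 1, -4·x·y], [1, 2·y - cos(y)]].
At the point, J = [[0.5000, 4.0000], [1.0000, -1.877583]] (det J = -4.938791).
Solving J·Δ = −F gives Δ = (-2.6899, 1.0862).
Then the next iterate is (x, y)₁ = (-0.6899, 0.5862).

(-0.6899, 0.5862)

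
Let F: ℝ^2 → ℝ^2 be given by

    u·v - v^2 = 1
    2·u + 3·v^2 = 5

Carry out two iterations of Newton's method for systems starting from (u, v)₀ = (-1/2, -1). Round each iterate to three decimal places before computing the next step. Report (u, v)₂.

(-3.038, -2.115)

At (-1/2, -1): F = (-1.500, -3.000).
Jacobian J = [[v, u - 2·v], [2, 6·v]].
At the point, J = [[-1.000, 1.500], [2.000, -6.000]] (det J = 3.000).
Solving J·Δ = −F gives Δ = (-4.500, -2.000).
Then the next iterate is (u, v)₁ = (-5.000, -3.000).
Round to (-5.000, -3.000) and repeat: F = (5.000, 12.000), J = [[-3.000, 1.000], [2.000, -18.000]].
Δ = (1.962, 0.885), so (u, v)₂ = (-3.038, -2.115).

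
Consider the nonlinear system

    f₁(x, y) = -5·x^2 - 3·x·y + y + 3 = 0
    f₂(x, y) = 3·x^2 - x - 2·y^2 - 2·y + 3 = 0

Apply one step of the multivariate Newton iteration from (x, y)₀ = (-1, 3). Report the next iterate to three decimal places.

(4.143, -0.786)

At (-1, 3): F = (10.000, -17.000).
Jacobian J = [[-10·x - 3·y, -3·x + 1], [6·x - 1, -4·y - 2]].
At the point, J = [[1.000, 4.000], [-7.000, -14.000]] (det J = 14.000).
Solving J·Δ = −F gives Δ = (5.143, -3.786).
Then the next iterate is (x, y)₁ = (4.143, -0.786).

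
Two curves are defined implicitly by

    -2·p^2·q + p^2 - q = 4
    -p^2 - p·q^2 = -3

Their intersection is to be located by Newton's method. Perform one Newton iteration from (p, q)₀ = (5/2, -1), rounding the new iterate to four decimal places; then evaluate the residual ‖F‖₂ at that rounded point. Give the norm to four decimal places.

5.2694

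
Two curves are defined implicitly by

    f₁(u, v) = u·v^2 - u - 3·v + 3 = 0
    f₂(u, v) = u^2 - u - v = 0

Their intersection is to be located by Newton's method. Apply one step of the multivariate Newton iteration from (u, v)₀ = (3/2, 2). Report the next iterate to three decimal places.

At (3/2, 2): F = (1.500, -1.250).
Jacobian J = [[v^2 - 1, 2·u·v - 3], [2·u - 1, -1]].
At the point, J = [[3.000, 3.000], [2.000, -1.000]] (det J = -9.000).
Solving J·Δ = −F gives Δ = (0.250, -0.750).
Then the next iterate is (u, v)₁ = (1.750, 1.250).

(1.750, 1.250)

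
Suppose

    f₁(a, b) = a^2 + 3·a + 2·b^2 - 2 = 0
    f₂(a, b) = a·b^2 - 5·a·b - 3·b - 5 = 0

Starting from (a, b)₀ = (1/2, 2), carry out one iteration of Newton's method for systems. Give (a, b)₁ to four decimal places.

(-1.9963, 2.2794)

At (1/2, 2): F = (7.7500, -14.0000).
Jacobian J = [[2·a + 3, 4·b], [b^2 - 5·b, 2·a·b - 5·a - 3]].
At the point, J = [[4.0000, 8.0000], [-6.0000, -3.5000]] (det J = 34.0000).
Solving J·Δ = −F gives Δ = (-2.4963, 0.2794).
Then the next iterate is (a, b)₁ = (-1.9963, 2.2794).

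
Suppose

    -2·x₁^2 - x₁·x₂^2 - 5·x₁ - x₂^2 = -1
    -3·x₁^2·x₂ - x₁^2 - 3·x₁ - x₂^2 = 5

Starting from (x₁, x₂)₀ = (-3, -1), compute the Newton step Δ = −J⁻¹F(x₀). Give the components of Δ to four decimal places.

(0.4000, 0.6000)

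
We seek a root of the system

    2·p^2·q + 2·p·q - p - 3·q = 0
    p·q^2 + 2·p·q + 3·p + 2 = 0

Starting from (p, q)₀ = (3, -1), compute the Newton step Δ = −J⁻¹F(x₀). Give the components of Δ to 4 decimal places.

(-4.0000, -1.7143)

At (3, -1): F = (-24.0000, 8.0000).
Jacobian J = [[4·p·q + 2·q - 1, 2·p^2 + 2·p - 3], [q^2 + 2·q + 3, 2·p·q + 2·p]].
At the point, J = [[-15.0000, 21.0000], [2.0000, 0.0000]] (det J = -42.0000).
Solving J·Δ = −F gives Δ = (-4.0000, -1.7143).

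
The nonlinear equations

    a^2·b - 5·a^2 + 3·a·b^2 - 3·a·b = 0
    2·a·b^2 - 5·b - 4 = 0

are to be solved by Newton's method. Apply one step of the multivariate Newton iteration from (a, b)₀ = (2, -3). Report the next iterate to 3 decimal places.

At (2, -3): F = (40.000, 47.000).
Jacobian J = [[2·a·b - 10·a + 3·b^2 - 3·b, a^2 + 6·a·b - 3·a], [2·b^2, 4·a·b - 5]].
At the point, J = [[4.000, -38.000], [18.000, -29.000]] (det J = 568.000).
Solving J·Δ = −F gives Δ = (-1.102, 0.937).
Then the next iterate is (a, b)₁ = (0.898, -2.063).

(0.898, -2.063)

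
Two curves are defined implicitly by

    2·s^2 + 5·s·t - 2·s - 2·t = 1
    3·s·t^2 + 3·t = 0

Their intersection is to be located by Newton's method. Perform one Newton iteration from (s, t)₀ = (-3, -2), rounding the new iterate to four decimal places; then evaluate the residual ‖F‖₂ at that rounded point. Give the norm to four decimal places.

At (-3, -2): F = (57.0000, -42.0000).
Jacobian J = [[4·s + 5·t - 2, 5·s - 2], [3·t^2, 6·s·t + 3]].
At the point, J = [[-24.0000, -17.0000], [12.0000, 39.0000]] (det J = -732.0000).
Solving J·Δ = −F gives Δ = (2.0615, 0.4426).
Then the next iterate is (s, t)₁ = (-0.9385, -1.5574).
Re-evaluating at (-0.9385, -1.5574): F = (13.061464, -11.501180), so ‖F‖₂ = 17.4034.

17.4034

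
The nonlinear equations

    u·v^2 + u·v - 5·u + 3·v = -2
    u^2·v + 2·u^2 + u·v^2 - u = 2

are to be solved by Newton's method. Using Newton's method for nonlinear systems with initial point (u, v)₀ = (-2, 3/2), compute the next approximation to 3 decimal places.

(-1.518, 3.180)

At (-2, 3/2): F = (9.000, 9.500).
Jacobian J = [[v^2 + v - 5, 2·u·v + u + 3], [2·u·v + 4·u + v^2 - 1, u^2 + 2·u·v]].
At the point, J = [[-1.250, -5.000], [-12.750, -2.000]] (det J = -61.250).
Solving J·Δ = −F gives Δ = (0.482, 1.680).
Then the next iterate is (u, v)₁ = (-1.518, 3.180).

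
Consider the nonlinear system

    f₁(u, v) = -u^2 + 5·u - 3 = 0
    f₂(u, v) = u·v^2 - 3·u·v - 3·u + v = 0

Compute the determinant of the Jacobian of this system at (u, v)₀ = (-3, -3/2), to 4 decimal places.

J = [[-2·u + 5, 0], [v^2 - 3·v - 3, 2·u·v - 3·u + 1]].
At the point, J = [[11.0000, 0.0000], [3.7500, 19.0000]].
det J = 209.0000.

209.0000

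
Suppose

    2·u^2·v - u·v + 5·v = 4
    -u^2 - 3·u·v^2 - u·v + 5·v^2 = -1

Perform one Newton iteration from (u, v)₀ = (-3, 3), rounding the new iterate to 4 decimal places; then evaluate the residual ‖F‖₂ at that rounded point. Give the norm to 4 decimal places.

43.1825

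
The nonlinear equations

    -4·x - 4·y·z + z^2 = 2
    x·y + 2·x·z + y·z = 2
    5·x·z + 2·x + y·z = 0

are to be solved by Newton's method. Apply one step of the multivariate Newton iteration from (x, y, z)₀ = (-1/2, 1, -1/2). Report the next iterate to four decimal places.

At (-1/2, 1, -1/2): F = (2.2500, -2.5000, -0.2500).
Jacobian J = [[-4, -4·z, -4·y + 2·z], [y + 2·z, x + z, 2·x + y], [5·z + 2, z, 5·x + y]].
At the point, J = [[-4.0000, 2.0000, -5.0000], [0.0000, -1.0000, 0.0000], [-0.5000, -0.5000, -1.5000]] (det J = -3.5000).
Solving J·Δ = −F gives Δ = (-2.6071, -2.5000, 1.5357).
Then the next iterate is (x, y, z)₁ = (-3.1071, -1.5000, 1.0357).

(-3.1071, -1.5000, 1.0357)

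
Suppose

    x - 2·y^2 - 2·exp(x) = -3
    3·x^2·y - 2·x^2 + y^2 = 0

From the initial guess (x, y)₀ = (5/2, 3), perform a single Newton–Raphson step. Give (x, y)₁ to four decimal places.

At (5/2, 3): F = (-36.864988, 52.7500).
Jacobian J = [[-2·exp(x) + 1, -4·y], [6·x·y - 4·x, 3·x^2 + 2·y]].
At the point, J = [[-23.364988, -12.0000], [35.0000, 24.7500]] (det J = -158.283451).
Solving J·Δ = −F gives Δ = (-1.7652, 0.3650).
Then the next iterate is (x, y)₁ = (0.7348, 3.3650).

(0.7348, 3.3650)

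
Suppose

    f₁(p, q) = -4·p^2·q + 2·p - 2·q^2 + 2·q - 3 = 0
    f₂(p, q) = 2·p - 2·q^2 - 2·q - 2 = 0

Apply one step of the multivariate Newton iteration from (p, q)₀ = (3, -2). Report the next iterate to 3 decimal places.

(1.926, -1.642)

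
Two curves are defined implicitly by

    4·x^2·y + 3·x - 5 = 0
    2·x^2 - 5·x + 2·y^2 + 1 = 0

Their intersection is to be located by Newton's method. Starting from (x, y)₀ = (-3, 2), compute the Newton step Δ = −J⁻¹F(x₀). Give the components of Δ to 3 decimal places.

(4.159, 3.587)

At (-3, 2): F = (58.000, 42.000).
Jacobian J = [[8·x·y + 3, 4·x^2], [4·x - 5, 4·y]].
At the point, J = [[-45.000, 36.000], [-17.000, 8.000]] (det J = 252.000).
Solving J·Δ = −F gives Δ = (4.159, 3.587).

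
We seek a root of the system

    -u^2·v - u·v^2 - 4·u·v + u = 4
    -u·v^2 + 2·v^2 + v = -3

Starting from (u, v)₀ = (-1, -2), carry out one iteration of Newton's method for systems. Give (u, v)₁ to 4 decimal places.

(5.0000, -3.0000)

At (-1, -2): F = (-7.0000, 13.0000).
Jacobian J = [[-2·u·v - v^2 - 4·v + 1, -u^2 - 2·u·v - 4·u], [-v^2, -2·u·v + 4·v + 1]].
At the point, J = [[1.0000, -1.0000], [-4.0000, -11.0000]] (det J = -15.0000).
Solving J·Δ = −F gives Δ = (6.0000, -1.0000).
Then the next iterate is (u, v)₁ = (5.0000, -3.0000).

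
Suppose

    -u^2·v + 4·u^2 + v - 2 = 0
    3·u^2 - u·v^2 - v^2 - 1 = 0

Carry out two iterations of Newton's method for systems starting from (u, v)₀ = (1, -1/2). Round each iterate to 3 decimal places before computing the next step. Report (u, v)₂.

(0.754, -0.634)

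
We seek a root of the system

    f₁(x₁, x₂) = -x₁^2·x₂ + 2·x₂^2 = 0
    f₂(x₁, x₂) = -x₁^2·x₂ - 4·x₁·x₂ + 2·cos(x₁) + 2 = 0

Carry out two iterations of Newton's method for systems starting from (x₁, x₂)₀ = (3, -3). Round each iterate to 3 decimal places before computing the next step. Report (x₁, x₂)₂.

(0.366, -1.516)

At (3, -3): F = (45.000, 63.02002).
Jacobian J = [[-2·x₁·x₂, -x₁^2 + 4·x₂], [-2·x₁·x₂ - 4·x₂ - 2·sin(x₁), -x₁^2 - 4·x₁]].
At the point, J = [[18.000, -21.000], [29.71776, -21.000]] (det J = 246.07296).
Solving J·Δ = −F gives Δ = (-1.538, 0.825).
Then the next iterate is (x₁, x₂)₁ = (1.462, -2.175).
Round to (1.462, -2.175) and repeat: F = (14.11019, 19.58550), J = [[6.35970, -10.83744], [13.07152, -7.98544]].
Δ = (-1.096, 0.659), so (x₁, x₂)₂ = (0.366, -1.516).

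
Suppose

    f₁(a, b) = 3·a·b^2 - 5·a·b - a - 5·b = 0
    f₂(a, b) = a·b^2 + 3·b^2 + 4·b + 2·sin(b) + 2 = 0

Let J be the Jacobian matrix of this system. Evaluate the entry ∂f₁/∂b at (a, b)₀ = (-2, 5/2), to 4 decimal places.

-25.0000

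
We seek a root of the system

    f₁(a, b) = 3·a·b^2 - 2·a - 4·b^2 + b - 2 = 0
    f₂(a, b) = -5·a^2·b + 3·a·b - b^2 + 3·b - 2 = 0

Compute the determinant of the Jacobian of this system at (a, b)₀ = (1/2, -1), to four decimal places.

-6.7500

J = [[3·b^2 - 2, 6·a·b - 8·b + 1], [-10·a·b + 3·b, -5·a^2 + 3·a - 2·b + 3]].
At the point, J = [[1.0000, 6.0000], [2.0000, 5.2500]].
det J = -6.7500.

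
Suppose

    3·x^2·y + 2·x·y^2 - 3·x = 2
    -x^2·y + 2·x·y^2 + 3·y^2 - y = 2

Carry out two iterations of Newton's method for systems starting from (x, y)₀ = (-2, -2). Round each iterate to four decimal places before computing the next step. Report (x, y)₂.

(-2.8644, 1.4683)

At (-2, -2): F = (-36.0000, 4.0000).
Jacobian J = [[6·x·y + 2·y^2 - 3, 3·x^2 + 4·x·y], [-2·x·y + 2·y^2, -x^2 + 4·x·y + 6·y - 1]].
At the point, J = [[29.0000, 28.0000], [0.0000, -1.0000]] (det J = -29.0000).
Solving J·Δ = −F gives Δ = (-2.6207, 4.0000).
Then the next iterate is (x, y)₁ = (-4.6207, 2.0000).
Round to (-4.6207, 2.0000) and repeat: F = (103.001711, -71.667337), J = [[-50.4484, 27.087005], [26.4828, -47.316468]].
Δ = (1.7563, -0.5317), so (x, y)₂ = (-2.8644, 1.4683).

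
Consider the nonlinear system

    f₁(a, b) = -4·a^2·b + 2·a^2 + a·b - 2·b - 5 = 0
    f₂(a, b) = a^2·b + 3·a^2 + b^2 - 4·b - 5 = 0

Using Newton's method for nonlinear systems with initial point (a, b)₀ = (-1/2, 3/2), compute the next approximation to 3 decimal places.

(-1.475, -2.818)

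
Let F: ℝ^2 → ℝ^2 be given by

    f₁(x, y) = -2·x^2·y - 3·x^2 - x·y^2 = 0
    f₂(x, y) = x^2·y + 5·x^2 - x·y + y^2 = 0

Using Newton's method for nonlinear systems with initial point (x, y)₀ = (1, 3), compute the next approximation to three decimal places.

(1.069, 0.517)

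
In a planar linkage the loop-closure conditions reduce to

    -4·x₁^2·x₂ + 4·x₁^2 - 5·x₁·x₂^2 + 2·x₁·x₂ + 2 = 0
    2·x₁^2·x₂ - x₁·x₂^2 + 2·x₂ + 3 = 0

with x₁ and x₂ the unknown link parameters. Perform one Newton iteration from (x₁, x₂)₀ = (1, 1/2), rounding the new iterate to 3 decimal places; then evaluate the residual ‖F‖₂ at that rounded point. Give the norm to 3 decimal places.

At (1, 1/2): F = (3.750, 4.750).
Jacobian J = [[-8·x₁·x₂ + 8·x₁ - 5·x₂^2 + 2·x₂, -4·x₁^2 - 10·x₁·x₂ + 2·x₁], [4·x₁·x₂ - x₂^2, 2·x₁^2 - 2·x₁·x₂ + 2]].
At the point, J = [[3.750, -7.000], [1.750, 3.000]] (det J = 23.500).
Solving J·Δ = −F gives Δ = (-1.894, -0.479).
Then the next iterate is (x₁, x₂)₁ = (-0.894, 0.021).
Re-evaluating at (-0.894, 0.021): F = (5.09423, 3.07596), so ‖F‖₂ = 5.951.

5.951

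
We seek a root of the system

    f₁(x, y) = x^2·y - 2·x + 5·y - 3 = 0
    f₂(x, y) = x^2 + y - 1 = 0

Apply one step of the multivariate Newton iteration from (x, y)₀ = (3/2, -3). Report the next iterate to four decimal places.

(1.0401, 0.1298)

At (3/2, -3): F = (-27.7500, -1.7500).
Jacobian J = [[2·x·y - 2, x^2 + 5], [2·x, 1]].
At the point, J = [[-11.0000, 7.2500], [3.0000, 1.0000]] (det J = -32.7500).
Solving J·Δ = −F gives Δ = (-0.4599, 3.1298).
Then the next iterate is (x, y)₁ = (1.0401, 0.1298).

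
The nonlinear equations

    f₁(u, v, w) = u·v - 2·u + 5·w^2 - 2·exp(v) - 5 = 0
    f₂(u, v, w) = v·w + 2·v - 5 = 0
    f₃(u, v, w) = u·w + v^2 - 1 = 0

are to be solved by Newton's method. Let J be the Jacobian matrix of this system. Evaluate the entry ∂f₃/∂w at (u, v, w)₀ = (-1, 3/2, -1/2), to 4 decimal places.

-1.0000

∂f₃/∂w = u.
At (-1, 3/2, -1/2) this is -1.0000.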